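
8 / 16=1 / 2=0.50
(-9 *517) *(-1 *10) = 46530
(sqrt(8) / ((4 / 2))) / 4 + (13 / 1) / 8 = sqrt(2) / 4 + 13 / 8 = 1.98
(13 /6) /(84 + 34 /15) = 65 /2588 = 0.03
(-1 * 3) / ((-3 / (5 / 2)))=5 / 2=2.50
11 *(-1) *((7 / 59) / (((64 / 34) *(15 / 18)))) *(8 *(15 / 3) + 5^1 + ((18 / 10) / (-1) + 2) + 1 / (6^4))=-383407409 / 10195200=-37.61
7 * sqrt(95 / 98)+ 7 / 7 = 1+ sqrt(190) / 2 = 7.89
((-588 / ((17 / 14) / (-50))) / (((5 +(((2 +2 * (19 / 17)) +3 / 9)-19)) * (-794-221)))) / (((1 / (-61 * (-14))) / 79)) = 2380200480 / 13949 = 170635.92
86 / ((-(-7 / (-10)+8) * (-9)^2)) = -0.12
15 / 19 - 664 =-12601 / 19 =-663.21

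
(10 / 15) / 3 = 2 / 9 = 0.22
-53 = -53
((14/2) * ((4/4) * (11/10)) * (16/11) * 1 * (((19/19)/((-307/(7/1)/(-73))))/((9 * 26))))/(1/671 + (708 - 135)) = 2400167/17262850995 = 0.00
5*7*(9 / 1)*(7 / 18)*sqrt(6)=245*sqrt(6) / 2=300.06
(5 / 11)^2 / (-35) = -0.01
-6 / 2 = -3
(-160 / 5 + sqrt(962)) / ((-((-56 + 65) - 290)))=-32 / 281 + sqrt(962) / 281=-0.00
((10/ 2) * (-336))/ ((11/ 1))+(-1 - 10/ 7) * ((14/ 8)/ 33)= -20177/ 132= -152.86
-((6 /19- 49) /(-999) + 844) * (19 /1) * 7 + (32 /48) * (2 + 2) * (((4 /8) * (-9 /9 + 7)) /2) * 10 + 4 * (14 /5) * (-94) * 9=-121693.68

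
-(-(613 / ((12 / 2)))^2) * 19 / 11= 7139611 / 396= 18029.32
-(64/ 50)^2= -1024/ 625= -1.64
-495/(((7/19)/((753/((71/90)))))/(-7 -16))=14659667550/497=29496312.98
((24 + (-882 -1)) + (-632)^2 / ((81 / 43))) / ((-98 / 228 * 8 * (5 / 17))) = -5525125919 / 26460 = -208810.50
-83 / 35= -2.37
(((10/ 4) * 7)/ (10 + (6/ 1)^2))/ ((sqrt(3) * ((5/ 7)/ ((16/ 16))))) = 0.31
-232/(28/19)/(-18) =551/63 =8.75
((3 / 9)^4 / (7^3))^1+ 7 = 194482 / 27783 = 7.00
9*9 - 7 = 74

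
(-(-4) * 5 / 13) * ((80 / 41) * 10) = 16000 / 533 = 30.02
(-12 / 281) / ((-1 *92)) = 3 / 6463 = 0.00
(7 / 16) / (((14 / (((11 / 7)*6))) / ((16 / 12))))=11 / 28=0.39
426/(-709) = -0.60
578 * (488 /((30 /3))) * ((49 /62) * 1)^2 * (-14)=-1185162412 /4805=-246651.91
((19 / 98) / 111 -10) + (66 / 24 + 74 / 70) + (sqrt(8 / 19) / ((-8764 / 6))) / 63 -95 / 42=-919519 / 108780 -sqrt(38) / 874209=-8.45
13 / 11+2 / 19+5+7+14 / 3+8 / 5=61301 / 3135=19.55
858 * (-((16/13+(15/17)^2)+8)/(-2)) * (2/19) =2481930/5491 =452.00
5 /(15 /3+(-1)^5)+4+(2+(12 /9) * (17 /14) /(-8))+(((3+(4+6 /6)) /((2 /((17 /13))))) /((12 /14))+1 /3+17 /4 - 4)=4999 /364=13.73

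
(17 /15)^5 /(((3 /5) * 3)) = 1419857 /1366875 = 1.04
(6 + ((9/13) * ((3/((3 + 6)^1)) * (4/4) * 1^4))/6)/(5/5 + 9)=157/260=0.60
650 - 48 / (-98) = 31874 / 49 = 650.49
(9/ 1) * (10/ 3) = 30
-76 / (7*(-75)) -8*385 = -3079.86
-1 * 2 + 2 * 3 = 4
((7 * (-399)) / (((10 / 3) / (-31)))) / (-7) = -37107 / 10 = -3710.70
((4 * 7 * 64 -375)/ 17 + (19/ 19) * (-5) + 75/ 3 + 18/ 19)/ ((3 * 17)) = 33689/ 16473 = 2.05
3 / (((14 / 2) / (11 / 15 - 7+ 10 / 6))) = -1.97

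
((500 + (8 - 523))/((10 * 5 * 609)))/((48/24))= -1/4060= -0.00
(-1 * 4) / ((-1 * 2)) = 2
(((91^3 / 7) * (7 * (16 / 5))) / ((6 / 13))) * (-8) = -626971072 / 15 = -41798071.47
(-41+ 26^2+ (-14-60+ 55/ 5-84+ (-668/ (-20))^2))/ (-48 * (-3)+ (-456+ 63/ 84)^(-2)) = 132936767649/ 11937748000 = 11.14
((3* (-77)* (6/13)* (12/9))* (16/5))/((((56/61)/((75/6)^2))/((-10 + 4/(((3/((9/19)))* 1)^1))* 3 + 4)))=460977000/247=1866303.64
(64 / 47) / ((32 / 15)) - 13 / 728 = 1633 / 2632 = 0.62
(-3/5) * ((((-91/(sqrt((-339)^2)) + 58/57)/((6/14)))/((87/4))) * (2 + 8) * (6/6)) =-270200/560367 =-0.48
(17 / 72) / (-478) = -17 / 34416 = -0.00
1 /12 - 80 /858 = -17 /1716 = -0.01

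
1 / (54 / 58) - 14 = -349 / 27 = -12.93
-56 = -56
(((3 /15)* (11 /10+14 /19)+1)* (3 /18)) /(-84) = -433 /159600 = -0.00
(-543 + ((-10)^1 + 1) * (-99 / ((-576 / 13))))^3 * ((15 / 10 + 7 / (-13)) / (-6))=390064969394325 / 13631488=28614995.62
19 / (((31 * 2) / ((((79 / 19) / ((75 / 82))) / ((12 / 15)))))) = 3239 / 1860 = 1.74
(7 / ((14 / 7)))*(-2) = -7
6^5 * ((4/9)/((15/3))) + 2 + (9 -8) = 3471/5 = 694.20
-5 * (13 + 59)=-360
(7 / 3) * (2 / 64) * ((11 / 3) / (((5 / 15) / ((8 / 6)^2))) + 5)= 1547 / 864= 1.79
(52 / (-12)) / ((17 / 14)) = -182 / 51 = -3.57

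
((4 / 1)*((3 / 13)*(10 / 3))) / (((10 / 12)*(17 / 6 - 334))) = -288 / 25831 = -0.01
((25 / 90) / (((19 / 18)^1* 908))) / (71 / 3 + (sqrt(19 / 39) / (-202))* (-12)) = 141232845 / 11532963397412 - 4545* sqrt(741) / 5766481698706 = 0.00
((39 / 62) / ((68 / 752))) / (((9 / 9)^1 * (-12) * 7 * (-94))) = 13 / 14756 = 0.00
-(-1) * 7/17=7/17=0.41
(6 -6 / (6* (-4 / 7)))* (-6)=-93 / 2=-46.50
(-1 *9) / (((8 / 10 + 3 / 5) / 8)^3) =-576000 / 343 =-1679.30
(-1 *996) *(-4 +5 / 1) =-996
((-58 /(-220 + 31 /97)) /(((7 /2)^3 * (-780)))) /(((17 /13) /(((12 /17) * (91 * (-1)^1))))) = 585104 /1508783745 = 0.00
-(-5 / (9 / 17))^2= -7225 / 81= -89.20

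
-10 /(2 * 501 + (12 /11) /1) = -55 /5517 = -0.01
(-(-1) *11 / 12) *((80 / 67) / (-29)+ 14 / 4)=147851 / 46632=3.17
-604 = -604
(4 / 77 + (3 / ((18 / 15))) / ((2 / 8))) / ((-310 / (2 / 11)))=-774 / 131285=-0.01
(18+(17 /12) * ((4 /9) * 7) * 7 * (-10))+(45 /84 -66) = -269123 /756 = -355.98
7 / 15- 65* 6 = -5843 / 15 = -389.53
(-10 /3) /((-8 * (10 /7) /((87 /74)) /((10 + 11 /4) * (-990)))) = -5124735 /1184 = -4328.32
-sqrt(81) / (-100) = 9 / 100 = 0.09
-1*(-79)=79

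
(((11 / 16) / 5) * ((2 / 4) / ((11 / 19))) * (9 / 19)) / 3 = 3 / 160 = 0.02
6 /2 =3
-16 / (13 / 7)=-8.62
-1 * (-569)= 569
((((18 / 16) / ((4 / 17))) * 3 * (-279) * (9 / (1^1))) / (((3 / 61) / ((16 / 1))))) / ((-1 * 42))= 7811721 / 28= 278990.04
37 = 37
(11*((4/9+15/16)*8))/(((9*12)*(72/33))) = 0.52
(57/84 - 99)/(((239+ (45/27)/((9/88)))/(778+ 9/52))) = -299.70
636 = 636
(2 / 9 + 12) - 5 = 65 / 9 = 7.22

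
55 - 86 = -31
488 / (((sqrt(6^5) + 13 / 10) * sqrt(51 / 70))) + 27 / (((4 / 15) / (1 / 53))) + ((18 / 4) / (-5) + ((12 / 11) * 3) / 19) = -63440 * sqrt(3570) / 39648981 + 261999 / 221540 + 3513600 * sqrt(595) / 13216327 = 7.57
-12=-12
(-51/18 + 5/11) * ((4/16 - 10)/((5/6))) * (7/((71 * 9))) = 14287/46860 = 0.30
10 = 10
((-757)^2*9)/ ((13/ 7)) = 36102087/ 13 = 2777083.62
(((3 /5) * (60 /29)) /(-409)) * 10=-360 /11861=-0.03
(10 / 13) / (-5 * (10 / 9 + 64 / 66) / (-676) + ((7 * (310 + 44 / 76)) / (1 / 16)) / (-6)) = -489060 / 3685896439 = -0.00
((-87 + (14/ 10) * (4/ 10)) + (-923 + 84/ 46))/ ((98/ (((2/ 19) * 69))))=-74.68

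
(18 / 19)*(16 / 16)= 18 / 19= 0.95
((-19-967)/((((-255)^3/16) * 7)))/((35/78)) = 24128/79655625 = 0.00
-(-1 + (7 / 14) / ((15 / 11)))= 19 / 30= 0.63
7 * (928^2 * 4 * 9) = 217018368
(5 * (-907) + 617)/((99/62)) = -80972/33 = -2453.70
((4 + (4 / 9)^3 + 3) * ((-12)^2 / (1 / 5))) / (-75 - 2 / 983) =-406332880 / 5971887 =-68.04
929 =929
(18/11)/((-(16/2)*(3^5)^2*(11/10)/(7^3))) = -1715/1587762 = -0.00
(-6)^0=1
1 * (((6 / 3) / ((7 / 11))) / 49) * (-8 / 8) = -22 / 343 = -0.06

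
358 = 358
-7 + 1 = -6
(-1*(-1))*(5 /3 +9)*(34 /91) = 1088 /273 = 3.99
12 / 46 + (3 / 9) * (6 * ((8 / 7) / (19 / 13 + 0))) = 5582 / 3059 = 1.82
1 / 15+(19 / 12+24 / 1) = 513 / 20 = 25.65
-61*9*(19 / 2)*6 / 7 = -31293 / 7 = -4470.43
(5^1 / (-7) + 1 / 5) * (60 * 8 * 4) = -6912 / 7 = -987.43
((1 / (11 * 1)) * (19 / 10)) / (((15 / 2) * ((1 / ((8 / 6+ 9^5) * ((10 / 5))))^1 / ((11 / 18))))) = 3365869 / 2025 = 1662.16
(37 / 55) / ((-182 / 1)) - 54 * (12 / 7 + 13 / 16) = -5463463 / 40040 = -136.45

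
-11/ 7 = -1.57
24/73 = 0.33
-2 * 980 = -1960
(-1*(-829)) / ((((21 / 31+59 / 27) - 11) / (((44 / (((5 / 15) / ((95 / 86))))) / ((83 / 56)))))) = -34804669680 / 3472637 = -10022.55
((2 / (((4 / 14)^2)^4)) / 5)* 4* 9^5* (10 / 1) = 340405734249 / 16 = 21275358390.56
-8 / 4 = -2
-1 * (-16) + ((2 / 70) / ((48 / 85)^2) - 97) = -1304923 / 16128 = -80.91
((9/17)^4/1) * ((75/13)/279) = 54675/33658963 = 0.00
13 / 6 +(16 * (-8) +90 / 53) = -39475 / 318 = -124.14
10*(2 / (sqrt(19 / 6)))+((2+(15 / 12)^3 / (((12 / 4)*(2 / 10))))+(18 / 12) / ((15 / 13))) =17.79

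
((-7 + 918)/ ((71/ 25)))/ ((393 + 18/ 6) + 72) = 22775/ 33228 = 0.69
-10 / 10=-1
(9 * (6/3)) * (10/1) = 180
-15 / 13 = -1.15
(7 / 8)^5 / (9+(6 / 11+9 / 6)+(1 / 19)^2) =9534371 / 205373440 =0.05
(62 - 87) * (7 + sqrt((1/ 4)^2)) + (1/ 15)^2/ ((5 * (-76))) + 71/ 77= -296797238/ 1645875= -180.33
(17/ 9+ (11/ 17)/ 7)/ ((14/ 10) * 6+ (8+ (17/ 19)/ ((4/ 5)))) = 806360/ 7129647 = 0.11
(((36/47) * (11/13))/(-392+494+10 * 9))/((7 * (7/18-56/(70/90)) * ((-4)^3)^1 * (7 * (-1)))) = -297/19758781952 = -0.00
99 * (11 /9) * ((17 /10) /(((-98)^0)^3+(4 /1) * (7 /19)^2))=742577 /5570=133.32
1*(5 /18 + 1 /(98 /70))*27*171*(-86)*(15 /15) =-2757375 /7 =-393910.71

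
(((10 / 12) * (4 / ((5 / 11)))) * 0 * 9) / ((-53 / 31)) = 0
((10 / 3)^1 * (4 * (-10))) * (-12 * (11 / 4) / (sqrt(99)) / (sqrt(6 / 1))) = 200 * sqrt(66) / 9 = 180.53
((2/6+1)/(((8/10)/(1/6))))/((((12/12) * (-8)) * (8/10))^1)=-25/576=-0.04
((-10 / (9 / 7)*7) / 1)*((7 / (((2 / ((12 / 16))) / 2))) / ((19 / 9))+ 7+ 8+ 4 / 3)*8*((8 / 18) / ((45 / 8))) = -26913152 / 41553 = -647.68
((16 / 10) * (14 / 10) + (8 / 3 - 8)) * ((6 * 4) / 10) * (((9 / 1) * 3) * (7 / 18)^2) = -11368 / 375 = -30.31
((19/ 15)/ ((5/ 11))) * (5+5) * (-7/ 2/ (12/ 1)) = -1463/ 180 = -8.13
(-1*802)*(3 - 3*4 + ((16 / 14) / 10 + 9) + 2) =-1695.66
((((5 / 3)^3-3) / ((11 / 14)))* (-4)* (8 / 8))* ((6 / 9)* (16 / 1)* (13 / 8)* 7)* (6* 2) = -326144 / 27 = -12079.41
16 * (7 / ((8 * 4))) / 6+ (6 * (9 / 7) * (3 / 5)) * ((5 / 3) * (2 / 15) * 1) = 677 / 420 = 1.61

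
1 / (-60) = -1 / 60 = -0.02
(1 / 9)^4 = 1 / 6561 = 0.00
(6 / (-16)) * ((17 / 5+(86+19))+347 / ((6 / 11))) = -22337 / 80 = -279.21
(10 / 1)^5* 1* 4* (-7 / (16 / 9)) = -1575000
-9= -9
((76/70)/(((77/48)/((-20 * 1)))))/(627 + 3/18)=-43776/2028257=-0.02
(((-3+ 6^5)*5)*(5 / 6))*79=5117225 / 2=2558612.50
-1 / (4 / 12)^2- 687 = -696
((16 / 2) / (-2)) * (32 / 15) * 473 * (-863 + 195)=40443392 / 15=2696226.13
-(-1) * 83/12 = 6.92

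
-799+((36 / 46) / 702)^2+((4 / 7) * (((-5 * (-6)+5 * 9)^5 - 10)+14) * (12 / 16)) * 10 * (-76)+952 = -772935269007.00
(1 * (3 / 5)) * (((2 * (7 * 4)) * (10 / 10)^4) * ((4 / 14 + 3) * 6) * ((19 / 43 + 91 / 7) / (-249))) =-638112 / 17845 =-35.76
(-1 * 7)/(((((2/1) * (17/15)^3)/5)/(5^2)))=-2953125/9826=-300.54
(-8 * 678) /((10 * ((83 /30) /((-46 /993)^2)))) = -3825728 /9093563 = -0.42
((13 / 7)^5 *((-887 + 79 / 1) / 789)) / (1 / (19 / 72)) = -712511267 / 119346507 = -5.97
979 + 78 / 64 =31367 / 32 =980.22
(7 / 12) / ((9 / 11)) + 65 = 7097 / 108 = 65.71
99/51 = 33/17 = 1.94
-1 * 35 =-35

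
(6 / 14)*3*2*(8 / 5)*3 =432 / 35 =12.34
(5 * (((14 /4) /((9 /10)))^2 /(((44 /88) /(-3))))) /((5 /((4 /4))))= -90.74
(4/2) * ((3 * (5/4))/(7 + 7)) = 15/28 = 0.54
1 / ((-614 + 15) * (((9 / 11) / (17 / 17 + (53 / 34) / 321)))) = -120637 / 58837374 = -0.00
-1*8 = -8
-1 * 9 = -9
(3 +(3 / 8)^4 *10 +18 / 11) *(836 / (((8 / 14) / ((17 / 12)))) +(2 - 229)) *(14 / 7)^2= 803958247 / 22528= 35687.07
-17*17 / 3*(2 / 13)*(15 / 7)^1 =-2890 / 91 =-31.76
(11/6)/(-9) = -11/54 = -0.20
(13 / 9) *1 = 13 / 9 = 1.44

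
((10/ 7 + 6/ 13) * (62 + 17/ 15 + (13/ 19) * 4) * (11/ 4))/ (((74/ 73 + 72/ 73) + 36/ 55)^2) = 5372175545/ 110566092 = 48.59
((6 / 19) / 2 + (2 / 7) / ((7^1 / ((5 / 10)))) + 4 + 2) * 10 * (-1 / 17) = -3.63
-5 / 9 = -0.56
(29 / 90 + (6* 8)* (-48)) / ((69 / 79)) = -16379149 / 6210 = -2637.54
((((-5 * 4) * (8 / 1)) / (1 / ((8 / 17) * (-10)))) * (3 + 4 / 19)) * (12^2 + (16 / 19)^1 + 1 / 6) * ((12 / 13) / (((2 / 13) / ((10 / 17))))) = 129074048000 / 104329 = 1237182.84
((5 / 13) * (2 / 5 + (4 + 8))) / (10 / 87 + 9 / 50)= 269700 / 16679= 16.17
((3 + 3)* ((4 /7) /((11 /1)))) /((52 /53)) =318 /1001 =0.32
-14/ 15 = -0.93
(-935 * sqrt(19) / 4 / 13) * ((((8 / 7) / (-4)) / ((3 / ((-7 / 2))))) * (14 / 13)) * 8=-26180 * sqrt(19) / 507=-225.08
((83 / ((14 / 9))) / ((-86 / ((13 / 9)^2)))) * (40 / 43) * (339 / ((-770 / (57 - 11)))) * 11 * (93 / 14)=1130141363 / 634207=1781.98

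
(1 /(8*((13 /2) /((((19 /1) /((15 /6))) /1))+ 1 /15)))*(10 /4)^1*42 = 29925 /2102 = 14.24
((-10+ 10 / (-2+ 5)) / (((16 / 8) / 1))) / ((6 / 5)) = -2.78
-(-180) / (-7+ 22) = 12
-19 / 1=-19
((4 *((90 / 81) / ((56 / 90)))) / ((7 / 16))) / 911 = 800 / 44639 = 0.02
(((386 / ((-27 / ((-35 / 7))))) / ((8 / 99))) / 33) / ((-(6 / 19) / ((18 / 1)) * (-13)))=18335 / 156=117.53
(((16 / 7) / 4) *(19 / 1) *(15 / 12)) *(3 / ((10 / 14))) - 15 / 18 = 337 / 6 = 56.17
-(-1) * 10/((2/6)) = 30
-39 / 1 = -39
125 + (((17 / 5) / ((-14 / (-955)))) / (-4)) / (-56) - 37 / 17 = 6603167 / 53312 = 123.86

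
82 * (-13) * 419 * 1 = -446654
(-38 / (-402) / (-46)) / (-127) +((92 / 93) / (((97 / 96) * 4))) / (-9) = -287909305 / 10592837082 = -0.03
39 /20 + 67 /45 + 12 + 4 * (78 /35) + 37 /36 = 533 /21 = 25.38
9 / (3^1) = 3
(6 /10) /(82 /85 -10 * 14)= -51 /11818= -0.00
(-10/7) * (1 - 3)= 20/7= 2.86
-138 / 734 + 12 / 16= 825 / 1468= 0.56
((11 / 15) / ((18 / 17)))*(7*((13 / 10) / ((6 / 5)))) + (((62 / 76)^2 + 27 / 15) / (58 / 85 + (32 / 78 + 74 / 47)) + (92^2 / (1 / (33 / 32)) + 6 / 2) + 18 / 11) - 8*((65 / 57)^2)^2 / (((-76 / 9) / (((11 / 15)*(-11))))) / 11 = 160218117851510814521 / 18335498436493920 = 8738.14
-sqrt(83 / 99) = -sqrt(913) / 33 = -0.92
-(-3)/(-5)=-3/5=-0.60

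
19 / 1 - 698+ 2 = -677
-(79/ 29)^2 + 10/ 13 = -72723/ 10933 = -6.65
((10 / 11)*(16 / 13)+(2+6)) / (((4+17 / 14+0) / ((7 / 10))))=63896 / 52195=1.22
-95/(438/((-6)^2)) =-570/73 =-7.81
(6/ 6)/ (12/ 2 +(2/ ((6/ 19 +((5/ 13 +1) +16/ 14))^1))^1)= 2458/ 16477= 0.15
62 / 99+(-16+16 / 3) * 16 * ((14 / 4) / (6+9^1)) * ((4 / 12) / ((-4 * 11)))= 1378 / 1485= 0.93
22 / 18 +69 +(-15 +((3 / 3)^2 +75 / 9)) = 64.56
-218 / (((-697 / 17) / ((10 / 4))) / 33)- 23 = 17042 / 41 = 415.66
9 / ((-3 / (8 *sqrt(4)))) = -48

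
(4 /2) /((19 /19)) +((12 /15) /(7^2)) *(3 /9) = 2.01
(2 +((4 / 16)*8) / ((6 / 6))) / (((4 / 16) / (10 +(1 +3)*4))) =416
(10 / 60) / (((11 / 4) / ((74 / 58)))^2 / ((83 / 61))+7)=909016 / 56800935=0.02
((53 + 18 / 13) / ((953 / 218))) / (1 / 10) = 1541260 / 12389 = 124.41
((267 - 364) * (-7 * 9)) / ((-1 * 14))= -873 / 2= -436.50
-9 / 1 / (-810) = 1 / 90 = 0.01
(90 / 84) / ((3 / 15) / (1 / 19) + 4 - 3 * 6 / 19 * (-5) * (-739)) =-475 / 1548442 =-0.00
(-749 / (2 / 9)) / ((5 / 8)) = -26964 / 5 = -5392.80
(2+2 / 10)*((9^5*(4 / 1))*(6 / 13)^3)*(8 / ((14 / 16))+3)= 9540428832 / 15379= 620354.30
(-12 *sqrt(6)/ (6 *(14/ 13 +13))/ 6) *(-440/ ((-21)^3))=-5720 *sqrt(6)/ 5084289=-0.00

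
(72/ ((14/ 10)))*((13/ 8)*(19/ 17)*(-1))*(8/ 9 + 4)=-54340/ 119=-456.64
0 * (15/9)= 0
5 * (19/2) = 95/2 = 47.50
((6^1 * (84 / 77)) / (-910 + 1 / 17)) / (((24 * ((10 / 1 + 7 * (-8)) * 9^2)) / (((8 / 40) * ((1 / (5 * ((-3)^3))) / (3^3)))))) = -17 / 3851625536550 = -0.00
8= 8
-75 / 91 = -0.82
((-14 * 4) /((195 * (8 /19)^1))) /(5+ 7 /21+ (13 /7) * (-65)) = 931 /157495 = 0.01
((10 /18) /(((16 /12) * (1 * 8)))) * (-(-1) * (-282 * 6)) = -705 /8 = -88.12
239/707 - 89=-62684/707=-88.66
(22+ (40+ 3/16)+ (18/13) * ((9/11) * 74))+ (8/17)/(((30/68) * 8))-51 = 3265651/34320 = 95.15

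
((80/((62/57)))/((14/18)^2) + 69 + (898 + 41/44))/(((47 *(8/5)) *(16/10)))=1820465275/201042688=9.06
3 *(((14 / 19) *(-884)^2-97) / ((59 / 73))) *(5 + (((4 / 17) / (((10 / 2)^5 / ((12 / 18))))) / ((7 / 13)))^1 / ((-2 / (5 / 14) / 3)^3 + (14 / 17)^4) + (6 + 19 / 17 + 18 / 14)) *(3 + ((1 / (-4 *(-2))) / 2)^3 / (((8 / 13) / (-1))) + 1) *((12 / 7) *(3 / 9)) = 45190476262173195771134847 / 690330282147430400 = 65462109.12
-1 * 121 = -121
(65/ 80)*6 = 39/ 8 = 4.88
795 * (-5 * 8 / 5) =-6360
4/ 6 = 2/ 3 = 0.67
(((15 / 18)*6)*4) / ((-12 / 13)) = -65 / 3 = -21.67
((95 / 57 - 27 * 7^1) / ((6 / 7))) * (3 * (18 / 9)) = -3934 / 3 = -1311.33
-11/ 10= -1.10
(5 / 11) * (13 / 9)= 65 / 99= 0.66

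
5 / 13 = 0.38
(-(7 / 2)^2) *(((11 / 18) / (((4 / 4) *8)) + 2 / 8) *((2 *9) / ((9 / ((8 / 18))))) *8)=-2303 / 81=-28.43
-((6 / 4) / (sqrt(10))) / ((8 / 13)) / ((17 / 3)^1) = -117 * sqrt(10) / 2720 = -0.14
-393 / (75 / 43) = -5633 / 25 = -225.32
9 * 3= 27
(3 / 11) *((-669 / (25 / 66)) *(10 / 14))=-12042 / 35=-344.06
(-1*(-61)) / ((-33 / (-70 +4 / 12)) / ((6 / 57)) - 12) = -122 / 15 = -8.13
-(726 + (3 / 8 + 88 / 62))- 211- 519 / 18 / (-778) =-271691381 / 289416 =-938.76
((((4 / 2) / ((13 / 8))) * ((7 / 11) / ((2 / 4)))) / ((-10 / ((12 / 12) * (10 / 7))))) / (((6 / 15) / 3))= -240 / 143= -1.68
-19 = -19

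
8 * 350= 2800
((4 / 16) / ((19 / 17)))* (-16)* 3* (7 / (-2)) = 714 / 19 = 37.58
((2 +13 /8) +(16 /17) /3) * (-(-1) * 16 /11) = 3214 /561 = 5.73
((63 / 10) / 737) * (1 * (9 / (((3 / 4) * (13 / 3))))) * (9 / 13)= 10206 / 622765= 0.02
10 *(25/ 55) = 50/ 11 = 4.55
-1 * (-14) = 14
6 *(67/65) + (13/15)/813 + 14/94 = 47200154/7451145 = 6.33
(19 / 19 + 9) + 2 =12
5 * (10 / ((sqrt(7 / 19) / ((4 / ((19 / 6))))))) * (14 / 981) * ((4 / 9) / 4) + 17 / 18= 800 * sqrt(133) / 55917 + 17 / 18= 1.11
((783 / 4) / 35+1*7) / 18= 1763 / 2520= 0.70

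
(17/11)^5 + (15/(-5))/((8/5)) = 8943091/1288408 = 6.94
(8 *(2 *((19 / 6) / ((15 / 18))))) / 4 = 76 / 5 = 15.20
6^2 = 36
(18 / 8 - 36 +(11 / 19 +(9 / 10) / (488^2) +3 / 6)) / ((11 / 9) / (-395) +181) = -1051056162099 / 5822828461568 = -0.18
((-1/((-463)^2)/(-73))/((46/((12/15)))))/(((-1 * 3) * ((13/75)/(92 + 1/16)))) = -7365/37432257304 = -0.00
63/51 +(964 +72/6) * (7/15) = 116459/255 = 456.70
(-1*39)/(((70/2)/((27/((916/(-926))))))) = 30.41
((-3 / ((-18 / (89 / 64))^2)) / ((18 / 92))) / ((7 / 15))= -910915 / 4644864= -0.20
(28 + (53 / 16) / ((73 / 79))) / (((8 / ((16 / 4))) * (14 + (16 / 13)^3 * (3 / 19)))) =1539941013 / 1393867840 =1.10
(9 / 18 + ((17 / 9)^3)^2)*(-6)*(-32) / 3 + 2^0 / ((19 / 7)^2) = 563839641217 / 191850201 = 2938.96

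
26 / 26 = 1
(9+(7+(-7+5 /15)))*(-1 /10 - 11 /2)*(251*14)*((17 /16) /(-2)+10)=-8695393 /5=-1739078.60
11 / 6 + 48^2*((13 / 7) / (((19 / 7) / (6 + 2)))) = 1437905 / 114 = 12613.20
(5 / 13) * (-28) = -140 / 13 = -10.77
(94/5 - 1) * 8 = 712/5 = 142.40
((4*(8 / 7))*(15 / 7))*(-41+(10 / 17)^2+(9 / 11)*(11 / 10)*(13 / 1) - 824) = -118321776 / 14161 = -8355.47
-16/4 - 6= -10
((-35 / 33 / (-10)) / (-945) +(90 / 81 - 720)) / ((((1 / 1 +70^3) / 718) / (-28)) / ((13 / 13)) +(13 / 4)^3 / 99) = 515088685216 / 11976107895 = 43.01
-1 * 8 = -8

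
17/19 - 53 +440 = 7370/19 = 387.89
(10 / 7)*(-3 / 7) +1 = 19 / 49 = 0.39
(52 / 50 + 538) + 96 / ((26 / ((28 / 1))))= 208788 / 325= 642.42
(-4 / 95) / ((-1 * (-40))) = -1 / 950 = -0.00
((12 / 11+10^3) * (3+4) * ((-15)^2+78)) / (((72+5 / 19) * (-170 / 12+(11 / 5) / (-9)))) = -39939532920 / 19588591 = -2038.92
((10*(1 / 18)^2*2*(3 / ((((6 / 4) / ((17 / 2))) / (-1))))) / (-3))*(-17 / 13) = -1445 / 3159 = -0.46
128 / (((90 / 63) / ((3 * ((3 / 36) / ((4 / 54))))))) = 1512 / 5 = 302.40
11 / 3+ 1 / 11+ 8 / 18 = 4.20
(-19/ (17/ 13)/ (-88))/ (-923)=-19/ 106216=-0.00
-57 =-57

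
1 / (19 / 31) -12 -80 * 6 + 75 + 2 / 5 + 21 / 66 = -866619 / 2090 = -414.65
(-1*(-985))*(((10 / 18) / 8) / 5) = 985 / 72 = 13.68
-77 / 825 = -7 / 75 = -0.09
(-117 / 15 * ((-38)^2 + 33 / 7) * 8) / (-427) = 3163992 / 14945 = 211.71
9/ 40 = 0.22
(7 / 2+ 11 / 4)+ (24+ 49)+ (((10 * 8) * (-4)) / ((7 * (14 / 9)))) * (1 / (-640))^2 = 9941111 / 125440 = 79.25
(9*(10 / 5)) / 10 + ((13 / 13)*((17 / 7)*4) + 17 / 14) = 891 / 70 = 12.73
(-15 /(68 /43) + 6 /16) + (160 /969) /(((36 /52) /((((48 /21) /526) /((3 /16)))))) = -3508327541 /385328664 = -9.10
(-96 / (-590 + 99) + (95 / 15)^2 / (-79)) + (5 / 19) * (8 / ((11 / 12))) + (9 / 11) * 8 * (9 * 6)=25933577597 / 72962109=355.44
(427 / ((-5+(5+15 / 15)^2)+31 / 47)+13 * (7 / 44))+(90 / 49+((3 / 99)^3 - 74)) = -56.61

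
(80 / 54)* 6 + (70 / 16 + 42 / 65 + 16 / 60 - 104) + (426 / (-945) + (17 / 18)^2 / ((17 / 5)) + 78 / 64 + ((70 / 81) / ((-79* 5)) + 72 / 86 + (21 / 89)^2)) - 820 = -28811181386226223 / 31733790772320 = -907.90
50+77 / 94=4777 / 94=50.82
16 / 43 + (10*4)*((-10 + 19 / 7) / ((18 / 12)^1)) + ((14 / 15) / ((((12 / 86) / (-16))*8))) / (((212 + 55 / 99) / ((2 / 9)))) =-5024971684 / 25911585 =-193.93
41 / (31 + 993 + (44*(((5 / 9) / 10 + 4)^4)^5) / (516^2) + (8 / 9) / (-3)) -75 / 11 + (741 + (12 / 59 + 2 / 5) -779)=-494062644346594586159868820537864217840453 / 11174148379978083615353375907068432523005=-44.21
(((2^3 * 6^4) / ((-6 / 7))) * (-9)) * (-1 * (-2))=217728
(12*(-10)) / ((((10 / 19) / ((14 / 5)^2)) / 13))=-580944 / 25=-23237.76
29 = 29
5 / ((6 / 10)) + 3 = 34 / 3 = 11.33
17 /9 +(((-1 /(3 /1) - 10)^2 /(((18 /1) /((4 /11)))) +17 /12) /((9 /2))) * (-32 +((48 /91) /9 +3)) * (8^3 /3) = -25750164079 /6567561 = -3920.81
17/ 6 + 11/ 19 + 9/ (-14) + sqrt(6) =sqrt(6) + 1105/ 399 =5.22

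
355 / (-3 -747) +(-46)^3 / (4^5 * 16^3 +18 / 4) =-624792607 / 1258292550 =-0.50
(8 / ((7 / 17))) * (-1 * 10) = -1360 / 7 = -194.29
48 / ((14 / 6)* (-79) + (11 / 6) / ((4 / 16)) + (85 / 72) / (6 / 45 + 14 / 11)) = -267264 / 980861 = -0.27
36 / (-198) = -2 / 11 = -0.18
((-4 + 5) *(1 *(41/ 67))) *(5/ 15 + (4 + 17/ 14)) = 9553/ 2814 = 3.39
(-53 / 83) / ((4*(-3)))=53 / 996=0.05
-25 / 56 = -0.45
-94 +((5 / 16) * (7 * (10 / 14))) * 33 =-679 / 16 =-42.44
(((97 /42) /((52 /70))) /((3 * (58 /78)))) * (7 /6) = 3395 /2088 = 1.63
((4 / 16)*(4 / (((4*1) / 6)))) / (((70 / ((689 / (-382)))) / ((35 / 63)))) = -689 / 32088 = -0.02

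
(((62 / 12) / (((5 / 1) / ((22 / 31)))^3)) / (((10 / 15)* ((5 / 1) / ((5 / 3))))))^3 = 18863581528 / 46801951927734375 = 0.00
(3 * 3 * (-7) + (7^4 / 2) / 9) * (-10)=-6335 / 9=-703.89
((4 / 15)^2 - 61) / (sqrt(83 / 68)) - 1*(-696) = 696 - 27418*sqrt(1411) / 18675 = 640.85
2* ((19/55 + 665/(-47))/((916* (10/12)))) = -107046/2959825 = -0.04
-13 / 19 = -0.68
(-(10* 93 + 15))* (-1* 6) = 5670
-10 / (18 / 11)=-55 / 9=-6.11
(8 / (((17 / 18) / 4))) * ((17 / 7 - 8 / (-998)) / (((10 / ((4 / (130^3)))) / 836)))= 0.01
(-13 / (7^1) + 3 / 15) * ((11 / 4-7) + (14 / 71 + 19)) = -24.77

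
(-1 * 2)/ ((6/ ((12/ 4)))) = -1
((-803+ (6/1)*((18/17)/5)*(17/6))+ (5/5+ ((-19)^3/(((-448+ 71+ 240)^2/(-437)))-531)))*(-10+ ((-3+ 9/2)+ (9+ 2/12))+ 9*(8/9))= -10137.41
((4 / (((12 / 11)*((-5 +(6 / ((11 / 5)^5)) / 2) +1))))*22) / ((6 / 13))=-19487171 / 439497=-44.34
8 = 8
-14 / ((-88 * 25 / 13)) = 91 / 1100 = 0.08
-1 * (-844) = 844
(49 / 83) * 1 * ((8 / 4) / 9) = 98 / 747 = 0.13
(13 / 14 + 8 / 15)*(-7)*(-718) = 110213 / 15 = 7347.53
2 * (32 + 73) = 210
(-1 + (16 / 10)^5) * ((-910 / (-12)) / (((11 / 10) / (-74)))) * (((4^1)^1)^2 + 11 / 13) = -1120920402 / 1375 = -815214.84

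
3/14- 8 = -109/14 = -7.79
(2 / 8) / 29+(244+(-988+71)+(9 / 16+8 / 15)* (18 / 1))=-757789 / 1160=-653.27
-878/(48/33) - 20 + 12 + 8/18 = -44005/72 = -611.18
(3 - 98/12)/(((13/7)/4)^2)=-23.97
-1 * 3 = -3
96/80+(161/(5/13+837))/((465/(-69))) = 1976657/1687330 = 1.17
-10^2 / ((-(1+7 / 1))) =25 / 2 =12.50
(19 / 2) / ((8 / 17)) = 323 / 16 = 20.19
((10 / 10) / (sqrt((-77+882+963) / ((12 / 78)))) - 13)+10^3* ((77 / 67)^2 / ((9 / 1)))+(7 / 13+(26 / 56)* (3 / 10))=sqrt(17) / 442+19769453947 / 147059640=134.44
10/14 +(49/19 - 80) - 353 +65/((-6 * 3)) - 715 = -2749073/2394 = -1148.32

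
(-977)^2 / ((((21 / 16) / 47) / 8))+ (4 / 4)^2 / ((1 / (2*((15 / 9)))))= 5742446534 / 21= 273449834.95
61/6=10.17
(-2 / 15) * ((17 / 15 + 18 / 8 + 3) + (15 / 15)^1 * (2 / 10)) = -79 / 90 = -0.88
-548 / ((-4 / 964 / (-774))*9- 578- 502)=11357848 / 22384079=0.51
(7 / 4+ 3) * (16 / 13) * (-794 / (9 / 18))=-120688 / 13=-9283.69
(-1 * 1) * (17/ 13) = -17/ 13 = -1.31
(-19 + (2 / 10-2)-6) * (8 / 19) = -1072 / 95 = -11.28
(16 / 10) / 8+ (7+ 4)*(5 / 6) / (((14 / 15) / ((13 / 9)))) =18127 / 1260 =14.39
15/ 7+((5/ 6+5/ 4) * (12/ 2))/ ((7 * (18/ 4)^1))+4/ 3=244/ 63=3.87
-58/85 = -0.68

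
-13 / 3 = -4.33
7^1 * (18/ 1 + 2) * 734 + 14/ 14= 102761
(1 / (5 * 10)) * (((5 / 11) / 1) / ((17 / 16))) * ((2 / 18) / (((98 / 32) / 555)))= 4736 / 27489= 0.17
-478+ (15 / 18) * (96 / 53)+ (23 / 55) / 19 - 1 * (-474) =-2.47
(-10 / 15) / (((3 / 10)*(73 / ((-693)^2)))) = -14619.45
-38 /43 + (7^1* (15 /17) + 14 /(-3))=1373 /2193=0.63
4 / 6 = 2 / 3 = 0.67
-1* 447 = -447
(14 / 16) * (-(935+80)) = -7105 / 8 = -888.12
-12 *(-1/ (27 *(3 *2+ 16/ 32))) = 8/ 117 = 0.07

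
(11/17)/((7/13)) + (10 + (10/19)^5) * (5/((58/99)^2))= 73085178677599/495611023642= 147.46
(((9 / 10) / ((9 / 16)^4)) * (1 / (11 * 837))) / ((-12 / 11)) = -8192 / 9152595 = -0.00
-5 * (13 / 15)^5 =-371293 / 151875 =-2.44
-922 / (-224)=461 / 112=4.12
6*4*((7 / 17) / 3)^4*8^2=1229312 / 2255067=0.55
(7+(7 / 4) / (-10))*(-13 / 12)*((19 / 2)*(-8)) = 22477 / 40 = 561.92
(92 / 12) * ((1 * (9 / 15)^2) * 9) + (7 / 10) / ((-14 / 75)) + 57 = 78.09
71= 71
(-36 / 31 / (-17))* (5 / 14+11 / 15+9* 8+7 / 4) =5547 / 1085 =5.11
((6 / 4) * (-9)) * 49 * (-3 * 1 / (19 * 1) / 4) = 3969 / 152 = 26.11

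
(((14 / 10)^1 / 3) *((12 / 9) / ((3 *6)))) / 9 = 14 / 3645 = 0.00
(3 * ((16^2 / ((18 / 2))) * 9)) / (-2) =-384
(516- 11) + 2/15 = 7577/15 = 505.13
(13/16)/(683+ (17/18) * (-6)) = 39/32512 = 0.00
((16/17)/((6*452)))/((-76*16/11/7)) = -77/3503904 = -0.00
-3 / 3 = -1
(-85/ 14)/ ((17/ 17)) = -85/ 14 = -6.07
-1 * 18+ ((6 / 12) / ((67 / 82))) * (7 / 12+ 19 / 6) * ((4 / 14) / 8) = -134457 / 7504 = -17.92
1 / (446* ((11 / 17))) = 17 / 4906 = 0.00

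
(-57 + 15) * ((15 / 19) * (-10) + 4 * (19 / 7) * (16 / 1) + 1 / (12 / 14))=-133255 / 19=-7013.42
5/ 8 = 0.62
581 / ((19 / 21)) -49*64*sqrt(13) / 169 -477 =3138 / 19 -3136*sqrt(13) / 169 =98.25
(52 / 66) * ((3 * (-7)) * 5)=-910 / 11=-82.73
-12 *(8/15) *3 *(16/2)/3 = -256/5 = -51.20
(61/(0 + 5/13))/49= 793/245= 3.24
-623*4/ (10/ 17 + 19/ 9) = -54468/ 59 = -923.19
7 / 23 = 0.30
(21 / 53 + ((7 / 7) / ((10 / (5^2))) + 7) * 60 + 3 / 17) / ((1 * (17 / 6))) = 3084516 / 15317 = 201.38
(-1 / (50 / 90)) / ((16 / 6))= -27 / 40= -0.68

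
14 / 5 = 2.80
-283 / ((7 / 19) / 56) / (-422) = 21508 / 211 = 101.93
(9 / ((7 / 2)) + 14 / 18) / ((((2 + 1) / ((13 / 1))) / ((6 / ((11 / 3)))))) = 5486 / 231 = 23.75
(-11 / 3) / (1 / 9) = -33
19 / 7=2.71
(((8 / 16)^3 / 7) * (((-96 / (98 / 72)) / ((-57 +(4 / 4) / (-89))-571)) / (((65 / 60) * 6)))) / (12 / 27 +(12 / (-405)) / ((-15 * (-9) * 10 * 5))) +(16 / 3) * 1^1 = 134598707639936 / 25233973081863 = 5.33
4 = 4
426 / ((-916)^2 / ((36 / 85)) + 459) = 3834 / 17834071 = 0.00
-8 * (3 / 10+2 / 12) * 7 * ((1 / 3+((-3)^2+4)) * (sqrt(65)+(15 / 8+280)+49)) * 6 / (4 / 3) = -518812 - 1568 * sqrt(65) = -531453.62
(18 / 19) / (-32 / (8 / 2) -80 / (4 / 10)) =-9 / 1976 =-0.00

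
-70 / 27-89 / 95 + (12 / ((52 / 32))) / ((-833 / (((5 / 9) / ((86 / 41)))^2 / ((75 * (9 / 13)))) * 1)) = -376478059087 / 106667728335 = -3.53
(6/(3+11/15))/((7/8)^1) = 90/49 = 1.84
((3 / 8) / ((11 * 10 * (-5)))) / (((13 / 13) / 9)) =-27 / 4400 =-0.01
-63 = -63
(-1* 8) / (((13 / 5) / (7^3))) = -13720 / 13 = -1055.38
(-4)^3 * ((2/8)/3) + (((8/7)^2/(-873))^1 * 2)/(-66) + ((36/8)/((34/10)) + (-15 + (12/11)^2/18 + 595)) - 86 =258727083611/527953734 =490.06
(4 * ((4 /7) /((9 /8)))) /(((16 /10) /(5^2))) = 2000 /63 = 31.75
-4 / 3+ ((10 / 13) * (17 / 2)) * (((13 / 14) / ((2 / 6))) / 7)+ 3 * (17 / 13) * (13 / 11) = 19097 / 3234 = 5.91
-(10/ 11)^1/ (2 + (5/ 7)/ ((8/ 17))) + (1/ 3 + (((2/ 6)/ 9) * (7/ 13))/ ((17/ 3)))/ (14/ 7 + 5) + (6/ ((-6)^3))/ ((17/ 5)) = -26365945/ 120684564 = -0.22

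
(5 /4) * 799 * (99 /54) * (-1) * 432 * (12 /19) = -9492120 /19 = -499585.26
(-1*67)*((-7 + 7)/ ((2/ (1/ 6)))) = 0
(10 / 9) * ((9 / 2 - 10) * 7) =-385 / 9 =-42.78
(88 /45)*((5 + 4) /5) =88 /25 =3.52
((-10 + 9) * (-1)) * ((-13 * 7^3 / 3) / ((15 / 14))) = -62426 / 45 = -1387.24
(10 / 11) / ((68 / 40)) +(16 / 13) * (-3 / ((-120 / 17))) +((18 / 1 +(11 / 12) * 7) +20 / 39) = 3790511 / 145860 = 25.99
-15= -15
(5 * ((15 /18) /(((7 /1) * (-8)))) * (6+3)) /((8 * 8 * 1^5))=-75 /7168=-0.01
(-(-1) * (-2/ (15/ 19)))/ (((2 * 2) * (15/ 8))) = -76/ 225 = -0.34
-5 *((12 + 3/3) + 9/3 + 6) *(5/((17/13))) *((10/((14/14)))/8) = -17875/34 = -525.74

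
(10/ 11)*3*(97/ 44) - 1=1213/ 242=5.01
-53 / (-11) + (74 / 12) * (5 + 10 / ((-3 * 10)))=3326 / 99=33.60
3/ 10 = 0.30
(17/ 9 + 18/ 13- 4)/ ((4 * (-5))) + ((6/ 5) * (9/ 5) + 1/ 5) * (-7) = -192859/ 11700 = -16.48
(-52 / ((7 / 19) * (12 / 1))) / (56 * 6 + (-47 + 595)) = -19 / 1428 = -0.01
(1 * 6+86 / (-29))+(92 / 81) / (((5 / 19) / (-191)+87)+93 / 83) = 3.05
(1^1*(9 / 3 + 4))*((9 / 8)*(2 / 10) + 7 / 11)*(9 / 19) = 23877 / 8360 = 2.86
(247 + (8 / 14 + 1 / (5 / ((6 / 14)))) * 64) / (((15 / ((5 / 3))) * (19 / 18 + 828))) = 20234 / 522305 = 0.04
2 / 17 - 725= -724.88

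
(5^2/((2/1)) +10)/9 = 5/2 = 2.50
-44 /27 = -1.63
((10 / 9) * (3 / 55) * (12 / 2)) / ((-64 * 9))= -1 / 1584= -0.00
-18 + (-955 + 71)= -902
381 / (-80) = -381 / 80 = -4.76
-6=-6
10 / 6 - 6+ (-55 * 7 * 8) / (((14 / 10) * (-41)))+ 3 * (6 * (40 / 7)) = 131029 / 861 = 152.18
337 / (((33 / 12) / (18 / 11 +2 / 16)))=52235 / 242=215.85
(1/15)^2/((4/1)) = 1/900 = 0.00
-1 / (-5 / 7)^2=-49 / 25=-1.96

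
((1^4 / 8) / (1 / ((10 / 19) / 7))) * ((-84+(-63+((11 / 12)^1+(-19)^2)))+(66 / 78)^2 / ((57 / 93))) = 41630905 / 20499024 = 2.03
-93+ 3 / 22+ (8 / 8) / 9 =-18365 / 198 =-92.75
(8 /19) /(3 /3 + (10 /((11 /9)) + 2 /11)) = 88 /1957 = 0.04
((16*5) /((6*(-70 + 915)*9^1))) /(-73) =-8 /333099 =-0.00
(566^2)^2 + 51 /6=205255933489 /2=102627966744.50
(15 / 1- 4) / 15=11 / 15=0.73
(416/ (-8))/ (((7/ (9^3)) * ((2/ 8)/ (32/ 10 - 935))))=706453488/ 35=20184385.37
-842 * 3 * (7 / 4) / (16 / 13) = -114933 / 32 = -3591.66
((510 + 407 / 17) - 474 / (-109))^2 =994908497401 / 3433609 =289755.91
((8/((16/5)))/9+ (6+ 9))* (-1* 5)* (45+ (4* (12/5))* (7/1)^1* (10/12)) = -138875/18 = -7715.28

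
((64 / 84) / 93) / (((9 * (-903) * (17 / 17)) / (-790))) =0.00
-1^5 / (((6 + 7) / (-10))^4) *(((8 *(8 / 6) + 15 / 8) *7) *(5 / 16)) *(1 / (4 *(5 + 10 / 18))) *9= -7111125 / 1827904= -3.89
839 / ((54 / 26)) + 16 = 11339 / 27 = 419.96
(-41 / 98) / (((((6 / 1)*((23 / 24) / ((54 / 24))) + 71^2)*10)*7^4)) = -0.00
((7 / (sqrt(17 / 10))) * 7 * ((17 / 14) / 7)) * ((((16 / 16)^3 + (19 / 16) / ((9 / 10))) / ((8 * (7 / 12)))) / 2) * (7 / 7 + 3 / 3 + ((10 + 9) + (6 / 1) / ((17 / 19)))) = 26219 * sqrt(170) / 7616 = 44.89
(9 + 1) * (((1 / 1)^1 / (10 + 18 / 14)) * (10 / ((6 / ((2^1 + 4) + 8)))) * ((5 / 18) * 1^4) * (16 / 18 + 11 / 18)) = 6125 / 711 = 8.61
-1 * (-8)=8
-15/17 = -0.88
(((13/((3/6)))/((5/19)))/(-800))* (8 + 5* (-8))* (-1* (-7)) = 27.66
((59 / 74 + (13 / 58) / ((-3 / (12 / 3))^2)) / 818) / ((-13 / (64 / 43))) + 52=114809887964 / 2207889567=52.00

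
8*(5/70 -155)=-1239.43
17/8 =2.12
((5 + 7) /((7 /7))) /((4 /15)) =45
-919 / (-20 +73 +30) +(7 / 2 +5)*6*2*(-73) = -618937 / 83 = -7457.07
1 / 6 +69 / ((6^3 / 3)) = 9 / 8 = 1.12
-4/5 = -0.80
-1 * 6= -6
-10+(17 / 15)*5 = -4.33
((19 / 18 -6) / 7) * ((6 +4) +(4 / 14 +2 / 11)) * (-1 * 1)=35867 / 4851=7.39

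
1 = 1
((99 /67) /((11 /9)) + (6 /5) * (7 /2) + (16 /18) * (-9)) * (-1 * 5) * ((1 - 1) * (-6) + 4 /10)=5.18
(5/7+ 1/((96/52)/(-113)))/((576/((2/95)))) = -10163/4596480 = -0.00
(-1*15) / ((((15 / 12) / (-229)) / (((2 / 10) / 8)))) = 687 / 10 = 68.70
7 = 7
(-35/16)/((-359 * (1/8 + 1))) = 35/6462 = 0.01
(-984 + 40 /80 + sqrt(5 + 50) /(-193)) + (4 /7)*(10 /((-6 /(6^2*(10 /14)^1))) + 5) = -98503 /98 - sqrt(55) /193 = -1005.17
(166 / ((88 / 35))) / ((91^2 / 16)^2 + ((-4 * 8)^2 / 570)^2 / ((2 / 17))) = 0.00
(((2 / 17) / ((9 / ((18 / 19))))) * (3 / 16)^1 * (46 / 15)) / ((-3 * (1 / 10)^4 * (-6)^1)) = 11500 / 2907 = 3.96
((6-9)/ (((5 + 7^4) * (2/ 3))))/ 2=-3/ 3208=-0.00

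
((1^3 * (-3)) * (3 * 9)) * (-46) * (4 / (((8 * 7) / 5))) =9315 / 7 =1330.71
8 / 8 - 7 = -6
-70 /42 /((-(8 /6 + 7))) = 0.20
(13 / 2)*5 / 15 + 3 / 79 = 1045 / 474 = 2.20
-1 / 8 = -0.12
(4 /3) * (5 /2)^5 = 3125 /24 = 130.21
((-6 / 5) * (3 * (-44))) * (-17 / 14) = -6732 / 35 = -192.34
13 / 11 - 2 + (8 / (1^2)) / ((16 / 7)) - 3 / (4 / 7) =-113 / 44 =-2.57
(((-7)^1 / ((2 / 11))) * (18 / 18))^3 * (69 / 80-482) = 17572411703 / 640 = 27456893.29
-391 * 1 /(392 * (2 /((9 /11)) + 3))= -0.18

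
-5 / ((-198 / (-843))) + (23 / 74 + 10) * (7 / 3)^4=9373999 / 32967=284.34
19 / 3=6.33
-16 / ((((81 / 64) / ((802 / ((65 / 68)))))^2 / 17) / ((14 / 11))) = -46389901423280128 / 304922475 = -152136707.61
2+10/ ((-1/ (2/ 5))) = -2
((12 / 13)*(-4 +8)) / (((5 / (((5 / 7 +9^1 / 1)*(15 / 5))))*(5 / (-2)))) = -19584 / 2275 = -8.61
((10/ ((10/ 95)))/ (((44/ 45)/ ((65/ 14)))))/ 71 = 277875/ 43736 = 6.35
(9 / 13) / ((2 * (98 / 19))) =0.07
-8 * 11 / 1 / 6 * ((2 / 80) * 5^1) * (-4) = 22 / 3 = 7.33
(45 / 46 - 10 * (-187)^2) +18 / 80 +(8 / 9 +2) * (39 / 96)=-5790827039 / 16560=-349687.62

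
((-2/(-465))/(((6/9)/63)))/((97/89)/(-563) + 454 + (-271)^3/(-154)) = 486138114/155117549636405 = 0.00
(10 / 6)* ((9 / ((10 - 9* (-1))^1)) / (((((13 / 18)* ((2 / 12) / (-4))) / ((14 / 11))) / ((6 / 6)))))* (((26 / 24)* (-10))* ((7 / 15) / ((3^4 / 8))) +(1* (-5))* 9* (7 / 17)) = 264121760 / 415701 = 635.36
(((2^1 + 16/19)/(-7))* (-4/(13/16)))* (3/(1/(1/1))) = 10368/1729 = 6.00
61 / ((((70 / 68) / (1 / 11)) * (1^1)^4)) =2074 / 385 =5.39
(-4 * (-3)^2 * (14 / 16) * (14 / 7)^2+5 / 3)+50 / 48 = -2959 / 24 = -123.29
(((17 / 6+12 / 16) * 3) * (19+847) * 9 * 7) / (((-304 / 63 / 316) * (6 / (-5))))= 9730010115 / 304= 32006612.22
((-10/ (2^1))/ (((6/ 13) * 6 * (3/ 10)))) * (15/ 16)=-1625/ 288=-5.64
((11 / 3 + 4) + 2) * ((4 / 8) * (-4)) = -58 / 3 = -19.33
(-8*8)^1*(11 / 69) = -704 / 69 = -10.20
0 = 0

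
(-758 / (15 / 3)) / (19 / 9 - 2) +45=-6597 / 5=-1319.40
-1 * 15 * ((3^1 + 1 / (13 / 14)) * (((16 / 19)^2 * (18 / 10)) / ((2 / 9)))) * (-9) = 14836608 / 4693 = 3161.43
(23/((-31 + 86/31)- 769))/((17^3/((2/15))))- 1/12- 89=-324494637497/3642596460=-89.08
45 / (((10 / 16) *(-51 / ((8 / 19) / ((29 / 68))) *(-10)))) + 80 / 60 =12172 / 8265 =1.47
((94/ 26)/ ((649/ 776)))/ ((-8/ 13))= -4559/ 649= -7.02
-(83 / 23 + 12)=-359 / 23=-15.61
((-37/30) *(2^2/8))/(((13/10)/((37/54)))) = -1369/4212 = -0.33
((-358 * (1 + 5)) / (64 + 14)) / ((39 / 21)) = -2506 / 169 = -14.83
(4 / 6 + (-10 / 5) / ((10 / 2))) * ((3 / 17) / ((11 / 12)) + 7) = 1076 / 561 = 1.92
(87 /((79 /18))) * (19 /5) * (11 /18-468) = -35206.81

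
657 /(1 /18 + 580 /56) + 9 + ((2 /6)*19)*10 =266525 /1968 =135.43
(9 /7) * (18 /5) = 162 /35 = 4.63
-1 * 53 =-53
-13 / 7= -1.86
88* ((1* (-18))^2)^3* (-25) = -74826892800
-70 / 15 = -14 / 3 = -4.67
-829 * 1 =-829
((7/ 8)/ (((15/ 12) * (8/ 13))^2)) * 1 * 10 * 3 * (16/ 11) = 3549/ 55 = 64.53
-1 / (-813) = 1 / 813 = 0.00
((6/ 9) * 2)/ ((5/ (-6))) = -8/ 5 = -1.60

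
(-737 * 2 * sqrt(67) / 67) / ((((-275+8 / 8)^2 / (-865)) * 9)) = 9515 * sqrt(67) / 337842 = 0.23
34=34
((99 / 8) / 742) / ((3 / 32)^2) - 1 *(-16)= 6640 / 371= 17.90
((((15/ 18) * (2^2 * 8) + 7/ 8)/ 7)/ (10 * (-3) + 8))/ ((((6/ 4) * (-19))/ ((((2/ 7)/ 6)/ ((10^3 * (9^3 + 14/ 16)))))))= 661/ 1614524373000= 0.00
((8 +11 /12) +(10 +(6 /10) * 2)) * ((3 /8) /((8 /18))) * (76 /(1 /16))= 20639.70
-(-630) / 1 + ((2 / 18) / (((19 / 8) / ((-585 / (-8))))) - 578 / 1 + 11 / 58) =55.61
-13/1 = -13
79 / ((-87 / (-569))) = 44951 / 87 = 516.68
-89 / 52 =-1.71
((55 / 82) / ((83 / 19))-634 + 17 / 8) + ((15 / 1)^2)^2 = 1361017015 / 27224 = 49993.28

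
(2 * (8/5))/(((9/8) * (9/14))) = 1792/405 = 4.42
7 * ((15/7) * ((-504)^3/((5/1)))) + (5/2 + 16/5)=-3840721863/10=-384072186.30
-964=-964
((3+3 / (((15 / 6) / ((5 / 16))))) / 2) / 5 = 27 / 80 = 0.34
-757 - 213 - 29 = -999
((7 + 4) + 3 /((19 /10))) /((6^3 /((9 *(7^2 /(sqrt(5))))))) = 11711 *sqrt(5) /2280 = 11.49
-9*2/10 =-9/5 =-1.80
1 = 1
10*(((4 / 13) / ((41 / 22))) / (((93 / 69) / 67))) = 82.07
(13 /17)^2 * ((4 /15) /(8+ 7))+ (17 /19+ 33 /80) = 26046439 /19767600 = 1.32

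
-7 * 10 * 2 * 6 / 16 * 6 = -315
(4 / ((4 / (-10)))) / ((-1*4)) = 5 / 2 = 2.50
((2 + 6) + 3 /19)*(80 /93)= 400 /57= 7.02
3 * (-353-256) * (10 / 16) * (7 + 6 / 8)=-283185 / 32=-8849.53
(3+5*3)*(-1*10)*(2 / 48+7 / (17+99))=-1065 / 58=-18.36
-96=-96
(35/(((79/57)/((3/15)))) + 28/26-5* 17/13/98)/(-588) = -15641/1517432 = -0.01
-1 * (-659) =659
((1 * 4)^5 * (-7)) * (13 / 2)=-46592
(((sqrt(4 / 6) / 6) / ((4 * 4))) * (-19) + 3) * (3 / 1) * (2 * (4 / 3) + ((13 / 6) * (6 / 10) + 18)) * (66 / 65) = 65241 / 325 - 137731 * sqrt(6) / 31200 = 189.93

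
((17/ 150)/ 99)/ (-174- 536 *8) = -17/ 66260700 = -0.00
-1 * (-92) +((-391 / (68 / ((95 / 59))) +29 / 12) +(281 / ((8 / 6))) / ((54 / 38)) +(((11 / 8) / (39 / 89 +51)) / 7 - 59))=7916838487 / 45377136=174.47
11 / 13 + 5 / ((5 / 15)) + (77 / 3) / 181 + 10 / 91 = 795443 / 49413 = 16.10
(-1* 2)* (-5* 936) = 9360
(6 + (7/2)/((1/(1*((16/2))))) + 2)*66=2376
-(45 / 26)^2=-2025 / 676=-3.00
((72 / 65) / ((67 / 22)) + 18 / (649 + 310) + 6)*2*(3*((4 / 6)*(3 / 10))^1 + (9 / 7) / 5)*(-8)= -87.53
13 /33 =0.39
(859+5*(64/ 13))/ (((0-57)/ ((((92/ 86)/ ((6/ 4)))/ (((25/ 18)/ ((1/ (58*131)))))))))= -1056804/ 1008729475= -0.00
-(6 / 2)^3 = -27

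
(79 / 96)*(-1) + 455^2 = 19874321 / 96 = 207024.18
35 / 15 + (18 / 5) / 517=18149 / 7755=2.34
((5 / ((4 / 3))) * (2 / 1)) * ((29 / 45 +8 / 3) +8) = 509 / 6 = 84.83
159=159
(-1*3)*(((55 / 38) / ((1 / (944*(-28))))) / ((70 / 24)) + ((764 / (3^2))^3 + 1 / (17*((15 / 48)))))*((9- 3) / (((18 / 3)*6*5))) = -59860.34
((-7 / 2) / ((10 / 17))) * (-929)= 110551 / 20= 5527.55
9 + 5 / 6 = 59 / 6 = 9.83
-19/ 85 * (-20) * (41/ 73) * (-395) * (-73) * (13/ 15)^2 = 41601716/ 765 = 54381.33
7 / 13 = 0.54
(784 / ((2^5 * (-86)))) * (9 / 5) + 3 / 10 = -0.21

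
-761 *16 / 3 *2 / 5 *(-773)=18824096 / 15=1254939.73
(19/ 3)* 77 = 1463/ 3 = 487.67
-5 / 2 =-2.50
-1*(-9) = 9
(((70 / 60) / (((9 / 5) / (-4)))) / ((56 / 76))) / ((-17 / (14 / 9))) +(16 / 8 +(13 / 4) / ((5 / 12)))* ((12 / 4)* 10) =1215844 / 4131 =294.32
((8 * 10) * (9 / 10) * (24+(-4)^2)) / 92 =720 / 23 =31.30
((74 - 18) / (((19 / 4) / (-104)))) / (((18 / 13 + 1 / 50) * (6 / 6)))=-15142400 / 17347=-872.91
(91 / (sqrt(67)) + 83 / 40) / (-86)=-91*sqrt(67) / 5762-83 / 3440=-0.15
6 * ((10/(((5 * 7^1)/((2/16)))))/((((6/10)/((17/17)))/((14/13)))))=5/13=0.38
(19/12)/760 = 0.00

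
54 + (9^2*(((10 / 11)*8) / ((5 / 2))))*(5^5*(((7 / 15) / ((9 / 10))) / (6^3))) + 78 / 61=11008828 / 6039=1822.96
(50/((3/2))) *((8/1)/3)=88.89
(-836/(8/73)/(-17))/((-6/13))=-198341/204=-972.26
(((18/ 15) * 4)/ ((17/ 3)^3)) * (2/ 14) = 648/ 171955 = 0.00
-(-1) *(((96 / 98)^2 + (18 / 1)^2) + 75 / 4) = 3300987 / 9604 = 343.71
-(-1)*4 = 4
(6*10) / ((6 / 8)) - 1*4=76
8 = 8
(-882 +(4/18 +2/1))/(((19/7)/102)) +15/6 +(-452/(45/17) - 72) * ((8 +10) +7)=-13381609/342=-39127.51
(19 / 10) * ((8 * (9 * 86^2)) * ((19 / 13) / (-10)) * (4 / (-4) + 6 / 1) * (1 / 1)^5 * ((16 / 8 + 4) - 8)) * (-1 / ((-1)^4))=-96118416 / 65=-1478744.86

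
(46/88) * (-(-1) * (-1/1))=-23/44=-0.52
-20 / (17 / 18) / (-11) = 360 / 187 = 1.93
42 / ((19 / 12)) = 26.53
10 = 10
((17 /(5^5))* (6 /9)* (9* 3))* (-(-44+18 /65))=4.28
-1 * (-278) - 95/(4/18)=-299/2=-149.50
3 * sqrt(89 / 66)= 3.48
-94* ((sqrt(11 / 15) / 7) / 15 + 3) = -282-94* sqrt(165) / 1575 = -282.77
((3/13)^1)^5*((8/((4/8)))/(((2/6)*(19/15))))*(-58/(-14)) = 5073840/49381969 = 0.10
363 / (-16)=-22.69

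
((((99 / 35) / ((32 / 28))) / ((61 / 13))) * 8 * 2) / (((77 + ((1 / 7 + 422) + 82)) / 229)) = 229229 / 68930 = 3.33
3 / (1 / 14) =42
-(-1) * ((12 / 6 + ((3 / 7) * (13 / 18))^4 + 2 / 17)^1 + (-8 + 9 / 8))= -251172877 / 52898832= -4.75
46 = 46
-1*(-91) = 91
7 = 7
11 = 11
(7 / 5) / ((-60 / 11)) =-77 / 300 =-0.26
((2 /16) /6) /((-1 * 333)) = -1 /15984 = -0.00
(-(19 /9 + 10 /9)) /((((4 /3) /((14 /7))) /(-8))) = 116 /3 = 38.67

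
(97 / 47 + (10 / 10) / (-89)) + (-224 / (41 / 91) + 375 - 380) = -85771761 / 171503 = -500.12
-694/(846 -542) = -347/152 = -2.28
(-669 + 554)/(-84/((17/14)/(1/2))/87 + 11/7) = -396865/4051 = -97.97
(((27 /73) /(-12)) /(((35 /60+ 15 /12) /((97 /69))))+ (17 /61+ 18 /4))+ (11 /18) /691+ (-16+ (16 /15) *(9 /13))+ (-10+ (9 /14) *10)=-89752416369923 /6375807047610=-14.08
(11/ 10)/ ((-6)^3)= -11/ 2160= -0.01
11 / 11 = 1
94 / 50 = 47 / 25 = 1.88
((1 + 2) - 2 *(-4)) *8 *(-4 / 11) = -32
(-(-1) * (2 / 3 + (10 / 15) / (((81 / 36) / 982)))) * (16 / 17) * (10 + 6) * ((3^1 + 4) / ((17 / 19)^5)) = 34938271918592 / 651714363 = 53609.79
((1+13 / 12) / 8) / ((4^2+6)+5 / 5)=0.01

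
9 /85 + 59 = 5024 /85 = 59.11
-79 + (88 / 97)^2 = -78.18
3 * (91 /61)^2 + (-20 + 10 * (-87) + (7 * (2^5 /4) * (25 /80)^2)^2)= -3251775703 /3810304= -853.42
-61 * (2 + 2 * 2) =-366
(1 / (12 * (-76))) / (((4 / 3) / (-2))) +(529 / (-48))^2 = 121.46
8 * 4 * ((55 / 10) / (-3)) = -176 / 3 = -58.67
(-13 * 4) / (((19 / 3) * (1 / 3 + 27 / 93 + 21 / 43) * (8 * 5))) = -0.18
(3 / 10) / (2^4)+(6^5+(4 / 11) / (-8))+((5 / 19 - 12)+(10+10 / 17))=4419832339 / 568480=7774.82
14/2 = 7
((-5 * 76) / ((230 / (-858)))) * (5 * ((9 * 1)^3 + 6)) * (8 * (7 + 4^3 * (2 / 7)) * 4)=96951254400 / 23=4215271930.43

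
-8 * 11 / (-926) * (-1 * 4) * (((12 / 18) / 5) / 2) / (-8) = 22 / 6945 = 0.00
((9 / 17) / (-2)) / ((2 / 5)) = -45 / 68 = -0.66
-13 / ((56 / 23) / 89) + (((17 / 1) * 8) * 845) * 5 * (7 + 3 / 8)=237283189 / 56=4237199.80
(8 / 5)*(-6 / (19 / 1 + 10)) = -48 / 145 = -0.33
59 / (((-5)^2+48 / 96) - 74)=-118 / 97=-1.22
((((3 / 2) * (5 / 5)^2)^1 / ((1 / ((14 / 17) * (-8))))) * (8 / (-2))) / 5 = 672 / 85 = 7.91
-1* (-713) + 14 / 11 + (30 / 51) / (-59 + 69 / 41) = 31388264 / 43945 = 714.26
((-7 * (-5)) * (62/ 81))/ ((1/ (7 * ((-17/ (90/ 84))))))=-723044/ 243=-2975.49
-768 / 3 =-256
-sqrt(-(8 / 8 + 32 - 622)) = -sqrt(589) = -24.27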